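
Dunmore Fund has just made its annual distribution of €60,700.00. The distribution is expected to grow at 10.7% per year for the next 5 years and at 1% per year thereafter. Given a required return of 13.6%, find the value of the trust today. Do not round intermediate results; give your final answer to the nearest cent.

€708581.83

D_1 = 67194.90000
D_2 = 74384.75430
D_3 = 82343.92301
D_4 = 91154.72277
D_5 = 100908.27811
Terminal value at year 5: TV = D_5×(1+g_2)/(r−g_2) = 101917.36089/0.126 = 808867.94357
P_0 = D_1/(1+r)^1 + D_2/(1+r)^2 + D_3/(1+r)^3 + D_4/(1+r)^4 + D_5/(1+r)^5 + TV/(1+r)^5
    = 59150.44014 + 57640.43771 + 56168.98287 + 54735.09158 + 53337.80491 + 427549.07114 = 708581.82836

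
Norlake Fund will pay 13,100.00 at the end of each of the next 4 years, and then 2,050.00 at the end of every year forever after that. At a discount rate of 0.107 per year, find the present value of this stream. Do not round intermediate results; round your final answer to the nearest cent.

PV of 4-year annuity: 13,100.00 × [1 − (1+0.107)^−4] / 0.107 = 40903.73762
Perpetuity value at year 4: 2,050.00 / 0.107 = 19158.87850
PV of perpetuity: 19158.87850 / (1+0.107)^4 = 12757.91193
Total PV = 40903.73762 + 12757.91193 = 53661.64955

53661.65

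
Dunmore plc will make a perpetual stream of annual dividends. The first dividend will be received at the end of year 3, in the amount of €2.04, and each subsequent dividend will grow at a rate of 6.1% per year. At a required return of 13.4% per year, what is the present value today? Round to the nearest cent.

Value at end of year 2: C₁ / (r − g) = €2.04 / (0.134 − 0.061) = €27.9452
Discount to today: PV = €27.9452 / (1 + 0.134)^2 = €27.9452 / 1.285956 = €21.73

€21.73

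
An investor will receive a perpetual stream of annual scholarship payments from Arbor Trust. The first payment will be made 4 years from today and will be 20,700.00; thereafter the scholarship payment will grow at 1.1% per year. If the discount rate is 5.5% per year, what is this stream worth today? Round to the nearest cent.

Value at end of year 3: C₁ / (r − g) = 20,700.00 / (0.055 − 0.011) = 470,454.5455
Discount to today: PV = 470,454.5455 / (1 + 0.055)^3 = 470,454.5455 / 1.174241 = 400,645.52

400645.52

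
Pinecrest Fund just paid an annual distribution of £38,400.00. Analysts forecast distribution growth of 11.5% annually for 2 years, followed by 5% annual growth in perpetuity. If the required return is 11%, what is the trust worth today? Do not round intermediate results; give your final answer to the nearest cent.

D_1 = 42816.00000
D_2 = 47739.84000
Terminal value at year 2: TV = D_2×(1+g_2)/(r−g_2) = 50126.83200/0.06 = 835447.20000
P_0 = D_1/(1+r)^1 + D_2/(1+r)^2 + TV/(1+r)^2
    = 38572.97297 + 38746.72510 + 678067.68931 = 755387.38739

£755387.39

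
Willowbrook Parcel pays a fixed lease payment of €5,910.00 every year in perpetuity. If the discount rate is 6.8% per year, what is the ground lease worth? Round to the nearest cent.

€86911.76

Level perpetuity: PV = C / r = €5,910.00 / 0.068 = €86,911.76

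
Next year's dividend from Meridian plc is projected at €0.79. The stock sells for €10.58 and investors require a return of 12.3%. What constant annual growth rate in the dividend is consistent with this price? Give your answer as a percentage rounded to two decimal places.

4.83%

P = D₁/(r−g) ⇒ g = r − D₁/P = 0.123 − €0.79/€10.58 = 0.048331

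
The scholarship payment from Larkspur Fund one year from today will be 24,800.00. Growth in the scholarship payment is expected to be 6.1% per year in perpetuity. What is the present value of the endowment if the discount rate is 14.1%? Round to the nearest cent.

310000.00

Growing perpetuity: P = D₁ / (r − g) = 24,800.0000 / (0.141 − 0.061) = 310,000.00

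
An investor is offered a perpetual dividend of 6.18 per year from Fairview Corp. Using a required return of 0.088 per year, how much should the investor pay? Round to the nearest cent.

Level perpetuity: PV = C / r = 6.18 / 0.088 = 70.23

70.23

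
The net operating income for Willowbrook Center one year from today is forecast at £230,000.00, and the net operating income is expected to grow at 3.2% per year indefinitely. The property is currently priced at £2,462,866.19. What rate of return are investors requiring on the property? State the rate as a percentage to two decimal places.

P = D₁/(r − g) ⇒ r = D₁/P + g = £230,000.0000/£2,462,866.19 + 0.032 = 0.093387 + 0.032 = 0.125387

12.54%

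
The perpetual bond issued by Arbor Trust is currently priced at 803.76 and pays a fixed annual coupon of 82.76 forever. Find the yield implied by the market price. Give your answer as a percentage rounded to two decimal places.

P = C/r ⇒ r = C/P = 82.76/803.76 = 0.102966

10.30%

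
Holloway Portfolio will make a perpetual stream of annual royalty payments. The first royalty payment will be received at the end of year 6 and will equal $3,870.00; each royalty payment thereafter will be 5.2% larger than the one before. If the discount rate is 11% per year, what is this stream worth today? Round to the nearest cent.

Value at end of year 5: C₁ / (r − g) = $3,870.00 / (0.11 − 0.052) = $66,724.1379
Discount to today: PV = $66,724.1379 / (1 + 0.11)^5 = $66,724.1379 / 1.685058 = $39,597.53

$39597.53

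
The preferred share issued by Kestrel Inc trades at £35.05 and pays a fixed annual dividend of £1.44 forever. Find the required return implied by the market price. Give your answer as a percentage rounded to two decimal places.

P = C/r ⇒ r = C/P = £1.44/£35.05 = 0.041084

4.11%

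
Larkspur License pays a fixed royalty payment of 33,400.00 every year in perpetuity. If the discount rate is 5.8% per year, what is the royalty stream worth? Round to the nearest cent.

575862.07

Level perpetuity: PV = C / r = 33,400.00 / 0.058 = 575,862.07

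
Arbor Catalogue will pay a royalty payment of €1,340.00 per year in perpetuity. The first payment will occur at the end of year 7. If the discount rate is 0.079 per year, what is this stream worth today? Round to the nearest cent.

€10748.53

Value at end of year 6: C / r = €1,340.00 / 0.079 = €16,962.0253
Discount to today: PV = €16,962.0253 / (1 + 0.079)^6 = €16,962.0253 / 1.578079 = €10,748.53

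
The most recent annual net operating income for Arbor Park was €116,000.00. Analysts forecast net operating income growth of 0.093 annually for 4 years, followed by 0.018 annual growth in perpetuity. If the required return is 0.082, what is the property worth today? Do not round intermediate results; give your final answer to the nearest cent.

D_1 = 126788.00000
D_2 = 138579.28400
D_3 = 151467.15741
D_4 = 165553.60305
Terminal value at year 4: TV = D_4×(1+g_2)/(r−g_2) = 168533.56791/0.064 = 2633336.99853
P_0 = D_1/(1+r)^1 + D_2/(1+r)^2 + D_3/(1+r)^3 + D_4/(1+r)^4 + TV/(1+r)^4
    = 117179.29760 + 118370.58436 + 119573.98216 + 120789.61415 + 1921309.80000 = 2397223.27826

€2397223.28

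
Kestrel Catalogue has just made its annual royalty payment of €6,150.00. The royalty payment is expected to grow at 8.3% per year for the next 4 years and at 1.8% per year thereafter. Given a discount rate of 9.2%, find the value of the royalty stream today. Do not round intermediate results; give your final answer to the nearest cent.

€105946.49

D_1 = 6660.45000
D_2 = 7213.26735
D_3 = 7811.96854
D_4 = 8460.36193
Terminal value at year 4: TV = D_4×(1+g_2)/(r−g_2) = 8612.64844/0.074 = 116387.14113
P_0 = D_1/(1+r)^1 + D_2/(1+r)^2 + D_3/(1+r)^3 + D_4/(1+r)^4 + TV/(1+r)^4
    = 6099.31319 + 6049.04412 + 5999.18936 + 5949.74549 + 81849.20153 = 105946.49370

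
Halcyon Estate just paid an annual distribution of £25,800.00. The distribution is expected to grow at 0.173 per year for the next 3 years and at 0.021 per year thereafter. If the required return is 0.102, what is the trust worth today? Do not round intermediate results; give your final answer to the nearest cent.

D_1 = 30263.40000
D_2 = 35498.96820
D_3 = 41640.28970
Terminal value at year 3: TV = D_3×(1+g_2)/(r−g_2) = 42514.73578/0.081 = 524873.28126
P_0 = D_1/(1+r)^1 + D_2/(1+r)^2 + D_3/(1+r)^3 + TV/(1+r)^3
    = 27462.25045 + 29231.59690 + 31114.93935 + 392201.88981 = 480010.67651

£480010.68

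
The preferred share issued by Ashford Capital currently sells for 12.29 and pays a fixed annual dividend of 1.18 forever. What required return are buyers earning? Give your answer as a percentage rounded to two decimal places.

9.60%

P = C/r ⇒ r = C/P = 1.18/12.29 = 0.096013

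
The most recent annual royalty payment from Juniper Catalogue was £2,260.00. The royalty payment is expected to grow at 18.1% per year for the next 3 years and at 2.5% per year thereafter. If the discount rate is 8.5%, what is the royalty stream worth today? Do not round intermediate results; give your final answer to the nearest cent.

£57842.05

D_1 = 2669.06000
D_2 = 3152.15986
D_3 = 3722.70079
Terminal value at year 3: TV = D_3×(1+g_2)/(r−g_2) = 3815.76831/0.06 = 63596.13858
P_0 = D_1/(1+r)^1 + D_2/(1+r)^2 + D_3/(1+r)^3 + TV/(1+r)^3
    = 2459.96313 + 2677.61886 + 2914.53260 + 49789.93192 = 57842.04651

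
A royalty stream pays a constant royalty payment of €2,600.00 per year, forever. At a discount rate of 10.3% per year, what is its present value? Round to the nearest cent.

Level perpetuity: PV = C / r = €2,600.00 / 0.103 = €25,242.72

€25242.72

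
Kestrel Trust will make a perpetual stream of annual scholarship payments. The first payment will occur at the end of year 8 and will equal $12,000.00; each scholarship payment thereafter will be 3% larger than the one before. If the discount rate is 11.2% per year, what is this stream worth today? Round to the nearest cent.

Value at end of year 7: C₁ / (r − g) = $12,000.00 / (0.112 − 0.03) = $146,341.4634
Discount to today: PV = $146,341.4634 / (1 + 0.112)^7 = $146,341.4634 / 2.102488 = $69,603.95

$69603.95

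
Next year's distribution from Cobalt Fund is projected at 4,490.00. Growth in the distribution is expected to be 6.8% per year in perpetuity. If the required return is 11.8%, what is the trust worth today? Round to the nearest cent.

Growing perpetuity: P = D₁ / (r − g) = 4,490.0000 / (0.118 − 0.068) = 89,800.00

89800.00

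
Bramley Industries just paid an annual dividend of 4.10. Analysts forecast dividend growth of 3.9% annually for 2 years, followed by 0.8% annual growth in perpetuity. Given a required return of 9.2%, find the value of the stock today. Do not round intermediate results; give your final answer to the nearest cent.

52.15

D_1 = 4.25990
D_2 = 4.42604
Terminal value at year 2: TV = D_2×(1+g_2)/(r−g_2) = 4.46144/0.084 = 53.11243
P_0 = D_1/(1+r)^1 + D_2/(1+r)^2 + TV/(1+r)^2
    = 3.90101 + 3.71167 + 44.54007 = 52.15275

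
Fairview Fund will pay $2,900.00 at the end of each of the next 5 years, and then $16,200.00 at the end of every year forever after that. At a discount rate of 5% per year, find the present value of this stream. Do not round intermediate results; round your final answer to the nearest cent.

$266417.96

PV of 5-year annuity: $2,900.00 × [1 − (1+0.05)^−5] / 0.05 = 12555.48234
Perpetuity value at year 5: $16,200.00 / 0.05 = 324000.00000
PV of perpetuity: 324000.00000 / (1+0.05)^5 = 253862.47794
Total PV = 12555.48234 + 253862.47794 = 266417.96028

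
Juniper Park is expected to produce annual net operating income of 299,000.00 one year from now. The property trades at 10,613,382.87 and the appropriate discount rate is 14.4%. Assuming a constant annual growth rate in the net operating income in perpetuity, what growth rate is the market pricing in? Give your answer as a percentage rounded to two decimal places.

P = D₁/(r−g) ⇒ g = r − D₁/P = 0.144 − 299,000.00/10,613,382.87 = 0.115828

11.58%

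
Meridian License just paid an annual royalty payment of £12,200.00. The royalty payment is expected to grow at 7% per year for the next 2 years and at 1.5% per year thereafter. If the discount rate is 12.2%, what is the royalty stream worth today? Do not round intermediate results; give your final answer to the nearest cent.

D_1 = 13054.00000
D_2 = 13967.78000
Terminal value at year 2: TV = D_2×(1+g_2)/(r−g_2) = 14177.29670/0.107 = 132498.10000
P_0 = D_1/(1+r)^1 + D_2/(1+r)^2 + TV/(1+r)^2
    = 11634.58111 + 11095.36701 + 105250.44404 = 127980.39216

£127980.39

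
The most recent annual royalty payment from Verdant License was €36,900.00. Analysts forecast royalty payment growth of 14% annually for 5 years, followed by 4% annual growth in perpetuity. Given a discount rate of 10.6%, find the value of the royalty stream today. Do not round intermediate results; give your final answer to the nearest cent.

D_1 = 42066.00000
D_2 = 47955.24000
D_3 = 54668.97360
D_4 = 62322.62990
D_5 = 71047.79809
Terminal value at year 5: TV = D_5×(1+g_2)/(r−g_2) = 73889.71001/0.066 = 1119541.06082
P_0 = D_1/(1+r)^1 + D_2/(1+r)^2 + D_3/(1+r)^3 + D_4/(1+r)^4 + D_5/(1+r)^5 + TV/(1+r)^5
    = 38034.35805 + 39203.58786 + 40408.76145 + 41650.98377 + 42931.39376 + 676494.68955 = 878723.77443

€878723.77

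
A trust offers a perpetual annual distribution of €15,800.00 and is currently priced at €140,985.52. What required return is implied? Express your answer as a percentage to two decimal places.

11.21%

P = C/r ⇒ r = C/P = €15,800.00/€140,985.52 = 0.112068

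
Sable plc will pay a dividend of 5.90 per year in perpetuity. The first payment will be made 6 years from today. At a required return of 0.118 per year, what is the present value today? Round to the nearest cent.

28.63

Value at end of year 5: C / r = 5.90 / 0.118 = 50.0000
Discount to today: PV = 50.0000 / (1 + 0.118)^5 = 50.0000 / 1.746663 = 28.63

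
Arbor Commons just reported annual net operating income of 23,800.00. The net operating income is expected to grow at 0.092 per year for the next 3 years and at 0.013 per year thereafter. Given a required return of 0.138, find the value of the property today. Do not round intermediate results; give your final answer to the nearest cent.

D_1 = 25989.60000
D_2 = 28380.64320
D_3 = 30991.66237
Terminal value at year 3: TV = D_3×(1+g_2)/(r−g_2) = 31394.55399/0.125 = 251156.43188
P_0 = D_1/(1+r)^1 + D_2/(1+r)^2 + D_3/(1+r)^3 + TV/(1+r)^3
    = 22837.96134 + 21914.81000 + 21028.97409 + 170418.80606 = 236200.55148

236200.55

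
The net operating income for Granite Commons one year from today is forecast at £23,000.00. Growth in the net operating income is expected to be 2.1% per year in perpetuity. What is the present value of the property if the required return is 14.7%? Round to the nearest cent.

Growing perpetuity: P = D₁ / (r − g) = £23,000.0000 / (0.147 − 0.021) = £182,539.68

£182539.68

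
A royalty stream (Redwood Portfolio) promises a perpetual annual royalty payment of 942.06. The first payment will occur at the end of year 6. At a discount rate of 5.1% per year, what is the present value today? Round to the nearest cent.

Value at end of year 5: C / r = 942.06 / 0.051 = 18,471.7647
Discount to today: PV = 18,471.7647 / (1 + 0.051)^5 = 18,471.7647 / 1.282371 = 14,404.39

14404.39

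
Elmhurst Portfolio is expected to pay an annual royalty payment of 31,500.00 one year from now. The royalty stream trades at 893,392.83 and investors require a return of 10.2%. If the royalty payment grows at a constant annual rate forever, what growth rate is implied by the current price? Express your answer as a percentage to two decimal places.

6.67%

P = D₁/(r−g) ⇒ g = r − D₁/P = 0.102 − 31,500.00/893,392.83 = 0.066741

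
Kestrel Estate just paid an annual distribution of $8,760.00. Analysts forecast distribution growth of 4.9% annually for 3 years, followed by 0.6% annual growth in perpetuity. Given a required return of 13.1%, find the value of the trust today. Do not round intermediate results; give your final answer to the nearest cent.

$78901.20

D_1 = 9189.24000
D_2 = 9639.51276
D_3 = 10111.84889
Terminal value at year 3: TV = D_3×(1+g_2)/(r−g_2) = 10172.51998/0.125 = 81380.15983
P_0 = D_1/(1+r)^1 + D_2/(1+r)^2 + D_3/(1+r)^3 + TV/(1+r)^3
    = 8124.88064 + 7535.80883 + 6989.44603 + 56251.06168 = 78901.19718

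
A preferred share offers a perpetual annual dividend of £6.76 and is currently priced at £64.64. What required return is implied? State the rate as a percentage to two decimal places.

P = C/r ⇒ r = C/P = £6.76/£64.64 = 0.104579

10.46%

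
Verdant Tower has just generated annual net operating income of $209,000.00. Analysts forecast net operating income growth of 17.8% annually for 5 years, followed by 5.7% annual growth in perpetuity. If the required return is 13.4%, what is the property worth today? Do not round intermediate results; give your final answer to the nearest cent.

$4643616.60

D_1 = 246202.00000
D_2 = 290025.95600
D_3 = 341650.57617
D_4 = 402464.37873
D_5 = 474103.03814
Terminal value at year 5: TV = D_5×(1+g_2)/(r−g_2) = 501126.91131/0.077 = 6508141.70536
P_0 = D_1/(1+r)^1 + D_2/(1+r)^2 + D_3/(1+r)^3 + D_4/(1+r)^4 + D_5/(1+r)^5 + TV/(1+r)^5
    = 217109.34744 + 225533.34329 + 234284.19611 + 243374.58820 + 252817.69392 + 3470497.43468 = 4643616.60364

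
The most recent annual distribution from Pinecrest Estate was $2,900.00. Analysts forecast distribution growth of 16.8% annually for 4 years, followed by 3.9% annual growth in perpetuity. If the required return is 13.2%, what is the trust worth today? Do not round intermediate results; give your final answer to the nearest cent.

D_1 = 3387.20000
D_2 = 3956.24960
D_3 = 4620.89953
D_4 = 5397.21065
Terminal value at year 4: TV = D_4×(1+g_2)/(r−g_2) = 5607.70187/0.093 = 60297.86957
P_0 = D_1/(1+r)^1 + D_2/(1+r)^2 + D_3/(1+r)^3 + D_4/(1+r)^4 + TV/(1+r)^4
    = 2992.22615 + 3087.38528 + 3185.57068 + 3286.87858 + 36721.14890 = 49273.20960

$49273.21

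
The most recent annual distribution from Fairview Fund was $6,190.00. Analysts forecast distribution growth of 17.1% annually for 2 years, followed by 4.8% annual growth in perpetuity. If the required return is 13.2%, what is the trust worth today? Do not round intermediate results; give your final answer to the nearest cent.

$95667.75

D_1 = 7248.49000
D_2 = 8487.98179
Terminal value at year 2: TV = D_2×(1+g_2)/(r−g_2) = 8895.40492/0.084 = 105897.67757
P_0 = D_1/(1+r)^1 + D_2/(1+r)^2 + TV/(1+r)^2
    = 6403.25972 + 6623.86672 + 82640.62291 = 95667.74935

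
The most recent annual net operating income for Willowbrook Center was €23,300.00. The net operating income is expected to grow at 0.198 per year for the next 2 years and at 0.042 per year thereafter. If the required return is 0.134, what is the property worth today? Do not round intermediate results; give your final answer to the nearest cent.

D_1 = 27913.40000
D_2 = 33440.25320
Terminal value at year 2: TV = D_2×(1+g_2)/(r−g_2) = 34844.74383/0.092 = 378747.21559
P_0 = D_1/(1+r)^1 + D_2/(1+r)^2 + TV/(1+r)^2
    = 24614.99118 + 26004.19703 + 294525.79683 = 345144.98505

€345144.99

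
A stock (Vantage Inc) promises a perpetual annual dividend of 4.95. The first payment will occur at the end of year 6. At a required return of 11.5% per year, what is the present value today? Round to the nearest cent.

Value at end of year 5: C / r = 4.95 / 0.115 = 43.0435
Discount to today: PV = 43.0435 / (1 + 0.115)^5 = 43.0435 / 1.723353 = 24.98

24.98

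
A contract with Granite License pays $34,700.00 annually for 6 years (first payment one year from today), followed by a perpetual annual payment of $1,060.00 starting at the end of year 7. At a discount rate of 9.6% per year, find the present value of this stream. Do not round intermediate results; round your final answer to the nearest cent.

$159286.14

PV of 6-year annuity: $34,700.00 × [1 − (1+0.096)^−6] / 0.096 = 152915.66944
Perpetuity value at year 6: $1,060.00 / 0.096 = 11041.66667
PV of perpetuity: 11041.66667 / (1+0.096)^6 = 6370.46754
Total PV = 152915.66944 + 6370.46754 = 159286.13698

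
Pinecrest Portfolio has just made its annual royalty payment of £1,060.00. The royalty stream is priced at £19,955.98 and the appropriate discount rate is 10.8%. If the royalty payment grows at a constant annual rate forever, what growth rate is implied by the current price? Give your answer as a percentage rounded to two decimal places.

P = D₀(1+g)/(r−g) ⇒ P(r−g) = D₀(1+g) ⇒ g(P+D₀) = P·r − D₀
g = (P·r − D₀)/(P + D₀) = (£19,955.98×0.108 − £1,060.00) / (£19,955.98 + £1,060.00) = 0.052115

5.21%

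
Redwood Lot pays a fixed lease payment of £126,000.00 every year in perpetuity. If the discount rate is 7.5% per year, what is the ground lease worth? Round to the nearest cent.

£1680000.00

Level perpetuity: PV = C / r = £126,000.00 / 0.075 = £1,680,000.00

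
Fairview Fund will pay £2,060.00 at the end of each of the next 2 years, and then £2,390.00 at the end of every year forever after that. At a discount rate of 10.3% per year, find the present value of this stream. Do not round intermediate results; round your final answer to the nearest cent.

PV of 2-year annuity: £2,060.00 × [1 − (1+0.103)^−2] / 0.103 = 3560.86467
Perpetuity value at year 2: £2,390.00 / 0.103 = 23203.88350
PV of perpetuity: 23203.88350 / (1+0.103)^2 = 19072.58905
Total PV = 3560.86467 + 19072.58905 = 22633.45372

£22633.45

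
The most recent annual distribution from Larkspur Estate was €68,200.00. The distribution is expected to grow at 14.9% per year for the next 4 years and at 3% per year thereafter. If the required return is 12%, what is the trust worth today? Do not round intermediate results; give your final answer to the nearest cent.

€1155466.14

D_1 = 78361.80000
D_2 = 90037.70820
D_3 = 103453.32672
D_4 = 118867.87240
Terminal value at year 4: TV = D_4×(1+g_2)/(r−g_2) = 122433.90858/0.09 = 1360376.76195
P_0 = D_1/(1+r)^1 + D_2/(1+r)^2 + D_3/(1+r)^3 + D_4/(1+r)^4 + TV/(1+r)^4
    = 69965.89286 + 71777.50973 + 73636.03453 + 75542.68185 + 864544.02566 = 1155466.14463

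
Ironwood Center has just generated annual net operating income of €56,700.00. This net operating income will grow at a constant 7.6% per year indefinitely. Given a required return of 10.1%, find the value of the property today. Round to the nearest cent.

€2440368.00

D₁ = D₀ × (1 + g) = €56,700.00 × 1.076 = €61,009.2000
Growing perpetuity: P = D₁ / (r − g) = €61,009.2000 / (0.101 − 0.076) = €2,440,368.00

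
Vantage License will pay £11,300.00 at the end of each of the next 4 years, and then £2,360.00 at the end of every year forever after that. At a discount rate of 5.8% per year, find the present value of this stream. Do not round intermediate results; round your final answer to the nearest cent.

£71810.10

PV of 4-year annuity: £11,300.00 × [1 − (1+0.058)^−4] / 0.058 = 39335.68307
Perpetuity value at year 4: £2,360.00 / 0.058 = 40689.65517
PV of perpetuity: 40689.65517 / (1+0.058)^4 = 32474.41517
Total PV = 39335.68307 + 32474.41517 = 71810.09824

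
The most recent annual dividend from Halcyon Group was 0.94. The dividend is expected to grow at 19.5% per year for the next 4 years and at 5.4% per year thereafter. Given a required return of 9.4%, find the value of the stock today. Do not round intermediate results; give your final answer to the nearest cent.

39.97

D_1 = 1.12330
D_2 = 1.34234
D_3 = 1.60410
D_4 = 1.91690
Terminal value at year 4: TV = D_4×(1+g_2)/(r−g_2) = 2.02041/0.04 = 50.51032
P_0 = D_1/(1+r)^1 + D_2/(1+r)^2 + D_3/(1+r)^3 + D_4/(1+r)^4 + TV/(1+r)^4
    = 1.02678 + 1.12158 + 1.22512 + 1.33823 + 35.26231 = 39.97402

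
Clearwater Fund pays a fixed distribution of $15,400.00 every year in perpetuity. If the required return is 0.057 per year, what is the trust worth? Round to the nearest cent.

Level perpetuity: PV = C / r = $15,400.00 / 0.057 = $270,175.44

$270175.44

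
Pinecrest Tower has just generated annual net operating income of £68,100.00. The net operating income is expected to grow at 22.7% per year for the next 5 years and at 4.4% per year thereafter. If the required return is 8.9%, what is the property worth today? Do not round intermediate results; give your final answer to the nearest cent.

£3362924.61

D_1 = 83558.70000
D_2 = 102526.52490
D_3 = 125800.04605
D_4 = 154356.65651
D_5 = 189395.61753
Terminal value at year 5: TV = D_5×(1+g_2)/(r−g_2) = 197729.02470/0.045 = 4393978.32677
P_0 = D_1/(1+r)^1 + D_2/(1+r)^2 + D_3/(1+r)^3 + D_4/(1+r)^4 + D_5/(1+r)^5 + TV/(1+r)^5
    = 76729.75207 + 86453.08153 + 97408.56844 + 109752.35398 + 123660.36578 + 2868920.48601 = 3362924.60780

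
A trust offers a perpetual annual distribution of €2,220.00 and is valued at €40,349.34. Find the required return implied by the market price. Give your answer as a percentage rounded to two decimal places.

P = C/r ⇒ r = C/P = €2,220.00/€40,349.34 = 0.055019

5.50%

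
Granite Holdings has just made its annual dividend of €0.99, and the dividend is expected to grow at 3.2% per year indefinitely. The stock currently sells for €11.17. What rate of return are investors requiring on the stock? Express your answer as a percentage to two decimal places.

D₁ = €0.99 × 1.032 = €1.0217
P = D₁/(r − g) ⇒ r = D₁/P + g = €1.0217/€11.17 + 0.032 = 0.091466 + 0.032 = 0.123466

12.35%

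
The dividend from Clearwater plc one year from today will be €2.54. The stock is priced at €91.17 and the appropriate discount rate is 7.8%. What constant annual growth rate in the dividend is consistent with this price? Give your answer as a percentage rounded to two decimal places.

5.01%

P = D₁/(r−g) ⇒ g = r − D₁/P = 0.078 − €2.54/€91.17 = 0.050140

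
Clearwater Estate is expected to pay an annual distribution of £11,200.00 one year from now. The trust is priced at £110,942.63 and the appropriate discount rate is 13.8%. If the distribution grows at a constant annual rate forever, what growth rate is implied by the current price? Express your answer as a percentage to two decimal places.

3.70%

P = D₁/(r−g) ⇒ g = r − D₁/P = 0.138 − £11,200.00/£110,942.63 = 0.037047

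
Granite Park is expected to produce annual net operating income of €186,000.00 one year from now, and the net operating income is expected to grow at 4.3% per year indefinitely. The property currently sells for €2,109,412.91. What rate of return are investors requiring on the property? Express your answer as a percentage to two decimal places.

P = D₁/(r − g) ⇒ r = D₁/P + g = €186,000.0000/€2,109,412.91 + 0.043 = 0.088176 + 0.043 = 0.131176

13.12%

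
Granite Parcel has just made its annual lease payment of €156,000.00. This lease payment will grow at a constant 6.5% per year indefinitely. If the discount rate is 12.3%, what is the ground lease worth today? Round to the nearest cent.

€2864482.76

D₁ = D₀ × (1 + g) = €156,000.00 × 1.065 = €166,140.0000
Growing perpetuity: P = D₁ / (r − g) = €166,140.0000 / (0.123 − 0.065) = €2,864,482.76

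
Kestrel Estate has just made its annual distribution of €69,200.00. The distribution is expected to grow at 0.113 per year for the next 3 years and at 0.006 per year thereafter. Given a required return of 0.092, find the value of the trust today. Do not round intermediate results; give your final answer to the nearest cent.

€1072771.11

D_1 = 77019.60000
D_2 = 85722.81480
D_3 = 95409.49287
Terminal value at year 3: TV = D_3×(1+g_2)/(r−g_2) = 95981.94983/0.086 = 1116069.18407
P_0 = D_1/(1+r)^1 + D_2/(1+r)^2 + D_3/(1+r)^3 + TV/(1+r)^3
    = 70530.76923 + 71887.13018 + 73269.57499 + 857083.63301 = 1072771.10740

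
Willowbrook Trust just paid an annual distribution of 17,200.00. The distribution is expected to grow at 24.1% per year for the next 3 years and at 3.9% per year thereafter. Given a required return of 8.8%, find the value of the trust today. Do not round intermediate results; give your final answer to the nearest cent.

608744.29

D_1 = 21345.20000
D_2 = 26489.39320
D_3 = 32873.33696
Terminal value at year 3: TV = D_3×(1+g_2)/(r−g_2) = 34155.39710/0.049 = 697048.92046
P_0 = D_1/(1+r)^1 + D_2/(1+r)^2 + D_3/(1+r)^3 + TV/(1+r)^3
    = 19618.75000 + 22377.63672 + 25524.49188 + 541223.40950 = 608744.28811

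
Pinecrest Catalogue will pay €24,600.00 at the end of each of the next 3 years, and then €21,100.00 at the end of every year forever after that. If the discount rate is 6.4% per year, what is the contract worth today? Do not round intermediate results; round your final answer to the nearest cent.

PV of 3-year annuity: €24,600.00 × [1 − (1+0.064)^−3] / 0.064 = 65272.46872
Perpetuity value at year 3: €21,100.00 / 0.064 = 329687.50000
PV of perpetuity: 329687.50000 / (1+0.064)^3 = 273701.76463
Total PV = 65272.46872 + 273701.76463 = 338974.23335

€338974.23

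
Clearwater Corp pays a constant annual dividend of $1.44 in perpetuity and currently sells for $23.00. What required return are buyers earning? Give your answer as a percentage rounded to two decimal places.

6.26%

P = C/r ⇒ r = C/P = $1.44/$23.00 = 0.062609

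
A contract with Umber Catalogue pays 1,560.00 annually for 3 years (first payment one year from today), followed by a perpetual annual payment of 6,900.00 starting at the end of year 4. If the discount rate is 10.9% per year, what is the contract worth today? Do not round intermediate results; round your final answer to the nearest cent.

PV of 3-year annuity: 1,560.00 × [1 − (1+0.109)^−3] / 0.109 = 3818.83506
Perpetuity value at year 3: 6,900.00 / 0.109 = 63302.75229
PV of perpetuity: 63302.75229 / (1+0.109)^3 = 46411.75108
Total PV = 3818.83506 + 46411.75108 = 50230.58614

50230.59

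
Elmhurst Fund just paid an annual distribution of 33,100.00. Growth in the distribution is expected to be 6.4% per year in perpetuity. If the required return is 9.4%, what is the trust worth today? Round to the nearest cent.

D₁ = D₀ × (1 + g) = 33,100.00 × 1.064 = 35,218.4000
Growing perpetuity: P = D₁ / (r − g) = 35,218.4000 / (0.094 − 0.064) = 1,173,946.67

1173946.67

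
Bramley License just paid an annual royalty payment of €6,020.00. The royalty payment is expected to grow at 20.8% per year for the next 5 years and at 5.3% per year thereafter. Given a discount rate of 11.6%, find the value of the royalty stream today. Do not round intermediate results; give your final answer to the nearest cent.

€187934.15

D_1 = 7272.16000
D_2 = 8784.76928
D_3 = 10612.00129
D_4 = 12819.29756
D_5 = 15485.71145
Terminal value at year 5: TV = D_5×(1+g_2)/(r−g_2) = 16306.45416/0.063 = 258832.60568
P_0 = D_1/(1+r)^1 + D_2/(1+r)^2 + D_3/(1+r)^3 + D_4/(1+r)^4 + D_5/(1+r)^5 + TV/(1+r)^5
    = 6516.27240 + 7053.45615 + 7634.92386 + 8264.32618 + 8945.61472 + 149519.56036 = 187934.15368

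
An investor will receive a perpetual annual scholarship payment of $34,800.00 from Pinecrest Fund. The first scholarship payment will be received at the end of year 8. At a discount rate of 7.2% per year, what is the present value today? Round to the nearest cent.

Value at end of year 7: C / r = $34,800.00 / 0.072 = $483,333.3333
Discount to today: PV = $483,333.3333 / (1 + 0.072)^7 = $483,333.3333 / 1.626910 = $297,086.73

$297086.73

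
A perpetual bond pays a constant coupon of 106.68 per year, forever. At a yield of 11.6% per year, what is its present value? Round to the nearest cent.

919.66

Level perpetuity: PV = C / r = 106.68 / 0.116 = 919.66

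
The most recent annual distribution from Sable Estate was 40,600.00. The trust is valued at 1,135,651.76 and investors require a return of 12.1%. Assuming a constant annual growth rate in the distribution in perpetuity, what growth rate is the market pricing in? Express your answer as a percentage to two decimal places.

P = D₀(1+g)/(r−g) ⇒ P(r−g) = D₀(1+g) ⇒ g(P+D₀) = P·r − D₀
g = (P·r − D₀)/(P + D₀) = (1,135,651.76×0.121 − 40,600.00) / (1,135,651.76 + 40,600.00) = 0.082307

8.23%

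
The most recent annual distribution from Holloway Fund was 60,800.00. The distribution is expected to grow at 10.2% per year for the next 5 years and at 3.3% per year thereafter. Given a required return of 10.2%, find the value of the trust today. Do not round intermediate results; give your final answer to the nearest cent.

1214237.68

D_1 = 67001.60000
D_2 = 73835.76320
D_3 = 81367.01105
D_4 = 89666.44617
D_5 = 98812.42368
Terminal value at year 5: TV = D_5×(1+g_2)/(r−g_2) = 102073.23366/0.069 = 1479322.22702
P_0 = D_1/(1+r)^1 + D_2/(1+r)^2 + D_3/(1+r)^3 + D_4/(1+r)^4 + D_5/(1+r)^5 + TV/(1+r)^5
    = 60800.00000 + 60800.00000 + 60800.00000 + 60800.00000 + 60800.00000 + 910237.68116 = 1214237.68116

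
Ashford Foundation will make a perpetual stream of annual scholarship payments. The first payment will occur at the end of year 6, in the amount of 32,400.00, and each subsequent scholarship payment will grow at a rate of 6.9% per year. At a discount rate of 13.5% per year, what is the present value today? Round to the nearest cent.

Value at end of year 5: C₁ / (r − g) = 32,400.00 / (0.135 − 0.069) = 490,909.0909
Discount to today: PV = 490,909.0909 / (1 + 0.135)^5 = 490,909.0909 / 1.883559 = 260,628.42

260628.42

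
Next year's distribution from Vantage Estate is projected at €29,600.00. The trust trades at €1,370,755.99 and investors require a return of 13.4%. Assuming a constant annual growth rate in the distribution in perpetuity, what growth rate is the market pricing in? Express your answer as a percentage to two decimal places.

P = D₁/(r−g) ⇒ g = r − D₁/P = 0.134 − €29,600.00/€1,370,755.99 = 0.112406

11.24%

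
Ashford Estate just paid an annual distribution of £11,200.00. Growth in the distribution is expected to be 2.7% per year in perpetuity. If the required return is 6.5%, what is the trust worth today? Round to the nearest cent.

D₁ = D₀ × (1 + g) = £11,200.00 × 1.027 = £11,502.4000
Growing perpetuity: P = D₁ / (r − g) = £11,502.4000 / (0.065 − 0.027) = £302,694.74

£302694.74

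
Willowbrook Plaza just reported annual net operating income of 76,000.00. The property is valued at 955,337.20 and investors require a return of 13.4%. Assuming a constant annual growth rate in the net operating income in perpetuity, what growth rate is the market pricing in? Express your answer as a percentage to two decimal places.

5.04%

P = D₀(1+g)/(r−g) ⇒ P(r−g) = D₀(1+g) ⇒ g(P+D₀) = P·r − D₀
g = (P·r − D₀)/(P + D₀) = (955,337.20×0.134 − 76,000.00) / (955,337.20 + 76,000.00) = 0.050435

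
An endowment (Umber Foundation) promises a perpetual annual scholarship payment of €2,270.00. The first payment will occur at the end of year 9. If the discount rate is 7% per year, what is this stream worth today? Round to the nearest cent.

€18873.72

Value at end of year 8: C / r = €2,270.00 / 0.07 = €32,428.5714
Discount to today: PV = €32,428.5714 / (1 + 0.07)^8 = €32,428.5714 / 1.718186 = €18,873.72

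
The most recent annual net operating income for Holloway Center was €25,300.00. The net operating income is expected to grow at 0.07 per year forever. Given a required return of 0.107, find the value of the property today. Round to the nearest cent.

€731648.65

D₁ = D₀ × (1 + g) = €25,300.00 × 1.07 = €27,071.0000
Growing perpetuity: P = D₁ / (r − g) = €27,071.0000 / (0.107 − 0.07) = €731,648.65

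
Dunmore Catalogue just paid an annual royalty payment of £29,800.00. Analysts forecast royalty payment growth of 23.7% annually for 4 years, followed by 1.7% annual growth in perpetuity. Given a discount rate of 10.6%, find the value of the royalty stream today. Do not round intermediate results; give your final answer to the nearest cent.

D_1 = 36862.60000
D_2 = 45599.03620
D_3 = 56406.00778
D_4 = 69774.23162
Terminal value at year 4: TV = D_4×(1+g_2)/(r−g_2) = 70960.39356/0.089 = 797307.79282
P_0 = D_1/(1+r)^1 + D_2/(1+r)^2 + D_3/(1+r)^3 + D_4/(1+r)^4 + TV/(1+r)^4
    = 33329.65642 + 37277.38245 + 41692.69629 + 46630.98129 + 532850.65136 = 691781.36780

£691781.37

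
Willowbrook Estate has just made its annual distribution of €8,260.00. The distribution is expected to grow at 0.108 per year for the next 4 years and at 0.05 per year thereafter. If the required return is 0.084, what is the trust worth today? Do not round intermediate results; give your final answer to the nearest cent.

D_1 = 9152.08000
D_2 = 10140.50464
D_3 = 11235.67914
D_4 = 12449.13249
Terminal value at year 4: TV = D_4×(1+g_2)/(r−g_2) = 13071.58911/0.034 = 384458.50332
P_0 = D_1/(1+r)^1 + D_2/(1+r)^2 + D_3/(1+r)^3 + D_4/(1+r)^4 + TV/(1+r)^4
    = 8442.87823 + 8629.80542 + 8820.87122 + 9016.16727 + 278440.45970 = 313350.18185

€313350.18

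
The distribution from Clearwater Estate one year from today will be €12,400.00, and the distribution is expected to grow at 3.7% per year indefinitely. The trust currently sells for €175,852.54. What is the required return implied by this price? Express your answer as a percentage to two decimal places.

10.75%

P = D₁/(r − g) ⇒ r = D₁/P + g = €12,400.0000/€175,852.54 + 0.037 = 0.070514 + 0.037 = 0.107514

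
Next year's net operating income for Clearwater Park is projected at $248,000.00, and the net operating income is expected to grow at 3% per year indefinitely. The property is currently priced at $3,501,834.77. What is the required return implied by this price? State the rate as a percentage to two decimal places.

P = D₁/(r − g) ⇒ r = D₁/P + g = $248,000.0000/$3,501,834.77 + 0.03 = 0.070820 + 0.03 = 0.100820

10.08%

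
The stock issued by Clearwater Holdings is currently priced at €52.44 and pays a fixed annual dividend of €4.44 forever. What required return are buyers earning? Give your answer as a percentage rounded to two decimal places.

8.47%

P = C/r ⇒ r = C/P = €4.44/€52.44 = 0.084668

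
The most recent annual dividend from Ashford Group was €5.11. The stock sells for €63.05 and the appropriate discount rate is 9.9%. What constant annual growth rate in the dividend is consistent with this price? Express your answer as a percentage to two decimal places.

1.66%

P = D₀(1+g)/(r−g) ⇒ P(r−g) = D₀(1+g) ⇒ g(P+D₀) = P·r − D₀
g = (P·r − D₀)/(P + D₀) = (€63.05×0.099 − €5.11) / (€63.05 + €5.11) = 0.016607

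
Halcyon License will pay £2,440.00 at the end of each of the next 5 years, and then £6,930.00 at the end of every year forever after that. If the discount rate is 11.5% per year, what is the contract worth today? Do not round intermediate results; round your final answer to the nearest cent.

£43872.92

PV of 5-year annuity: £2,440.00 × [1 − (1+0.115)^−5] / 0.115 = 8905.70195
Perpetuity value at year 5: £6,930.00 / 0.115 = 60260.86957
PV of perpetuity: 60260.86957 / (1+0.115)^5 = 34967.21609
Total PV = 8905.70195 + 34967.21609 = 43872.91803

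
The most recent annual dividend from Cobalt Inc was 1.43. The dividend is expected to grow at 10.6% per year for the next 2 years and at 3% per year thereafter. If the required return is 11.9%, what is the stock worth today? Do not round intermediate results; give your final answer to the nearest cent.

D_1 = 1.58158
D_2 = 1.74923
Terminal value at year 2: TV = D_2×(1+g_2)/(r−g_2) = 1.80170/0.089 = 20.24387
P_0 = D_1/(1+r)^1 + D_2/(1+r)^2 + TV/(1+r)^2
    = 1.41339 + 1.39697 + 16.16715 = 18.97750

18.98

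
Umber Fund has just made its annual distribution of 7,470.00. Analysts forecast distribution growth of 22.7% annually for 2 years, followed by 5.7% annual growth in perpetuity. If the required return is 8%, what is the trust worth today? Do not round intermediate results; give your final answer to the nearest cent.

D_1 = 9165.69000
D_2 = 11246.30163
Terminal value at year 2: TV = D_2×(1+g_2)/(r−g_2) = 11887.34082/0.023 = 516840.90534
P_0 = D_1/(1+r)^1 + D_2/(1+r)^2 + TV/(1+r)^2
    = 8486.75000 + 9641.89097 + 443107.77207 = 461236.41304

461236.41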